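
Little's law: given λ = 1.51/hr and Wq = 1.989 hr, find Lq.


Lq = λWq = 1.51·1.989 = 3.0034

Final: 3.0034


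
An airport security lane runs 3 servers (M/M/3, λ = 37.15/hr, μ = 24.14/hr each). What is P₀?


a = λ/μ = 37.15/24.14 = 1.5389; ρ = a/c = 0.5130
Σ_{k=0}^{2} a^k/k! (terms k=0..2) = 1.00000 + 1.53894 + 1.18417 = 3.72311
Tail: a^3/(3!(1−ρ)) = 3.64472/(6·0.4870) = 1.24729
P₀ = 1/(3.72311 + 1.24729) = 1/4.97039 = 0.201191

Final: 0.201191


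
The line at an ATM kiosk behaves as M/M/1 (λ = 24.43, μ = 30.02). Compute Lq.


ρ = 24.43/30.02 = 0.8138
Lq = ρ²/(1−ρ) = 0.6623/0.1862 = 3.5565

Final: 3.5565


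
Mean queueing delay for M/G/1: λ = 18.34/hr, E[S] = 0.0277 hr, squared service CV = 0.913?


ρ = λ·E[S] = 18.34·0.0277 = 0.5080
E[S²] = E[S]²(1+C_s²) = 0.0277²·(1+0.913) = 0.001468
Wq = λ·E[S²]/(2(1−ρ)) = 18.34·0.001468/(2·0.4920) = 0.02736 hr

Final: 0.02736 hr


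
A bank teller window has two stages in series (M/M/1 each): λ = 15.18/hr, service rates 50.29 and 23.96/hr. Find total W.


Each node sees arrival rate λ = 15.18/hr (tandem ⇒ throughput preserved).
W₁ = 1/(μ₁−λ) = 1/(50.29−15.18) = 0.02848 hr
W₂ = 1/(μ₂−λ) = 1/(23.96−15.18) = 0.11390 hr
W_total = W₁ + W₂ = 0.02848 + 0.11390 = 0.14238 hr

Final: 0.14238 hr


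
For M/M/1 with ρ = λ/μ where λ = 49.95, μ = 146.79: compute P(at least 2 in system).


ρ = 49.95/146.79 = 0.3403
P(N ≥ n) = ρ^n = 0.3403^2 = 0.115792

Final: 0.115792


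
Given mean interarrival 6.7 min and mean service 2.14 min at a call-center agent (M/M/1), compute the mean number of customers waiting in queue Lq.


λ = 60/6.7 = 8.9552 /hr
μ = 60/2.14 = 28.0374 /hr
ρ = λ/μ = 8.9552/28.0374 = 0.3194
Lq = ρ²/(1−ρ) = 0.1020/0.6806 = 0.1499

Final: 0.1499


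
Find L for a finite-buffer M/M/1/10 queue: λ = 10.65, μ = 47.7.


ρ = 10.65/47.7 = 0.2233
L = ρ[1 − (K+1)ρ^K + Kρ^(K+1)] / [(1−ρ)(1−ρ^(K+1))]
Numerator: 0.2233·(1 − 11·0.0000003078 + 10·0.00000006873) = 0.223270
Denominator: (0.7767)·(1.000000) = 0.776730
L = 0.223270/0.776730 = 0.2874

Final: 0.2874


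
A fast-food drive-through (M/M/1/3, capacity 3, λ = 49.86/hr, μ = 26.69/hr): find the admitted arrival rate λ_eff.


ρ = 1.8681; P_K = (1−ρ)ρ^3/(1−ρ^4) = 0.506270
λ_eff = λ(1 − P_K) = 49.86·(1 − 0.506270) = 49.86·0.493730 = 24.6174 /hr

Final: 24.6174 /hr


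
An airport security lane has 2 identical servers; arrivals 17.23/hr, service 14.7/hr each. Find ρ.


ρ = λ/(cμ) = 17.23/(2·14.7) = 17.23/29.40 = 0.5861

Final: 0.5861


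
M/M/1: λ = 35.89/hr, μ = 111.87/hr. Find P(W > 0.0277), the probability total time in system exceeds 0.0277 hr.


W ~ Exponential(μ−λ) for M/M/1.
μ − λ = 111.87 − 35.89 = 75.9800
P(W > t) = e^{−(μ−λ)t} = e^{−2.1046} = 0.121889

Final: 0.121889


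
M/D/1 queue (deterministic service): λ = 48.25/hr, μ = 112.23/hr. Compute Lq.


ρ = 48.25/112.23 = 0.4299
M/D/1: Lq = ρ²/(2(1−ρ)) = 0.1848/(2·0.5701) = 0.16211

Final: 0.16211


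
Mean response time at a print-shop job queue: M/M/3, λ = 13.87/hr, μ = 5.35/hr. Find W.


a = 2.5925; ρ = 0.8642; P₀ = 0.035293
Lq = P₀·a^c·ρ/(c!(1−ρ)²) = 4.80109
Wq = Lq/λ = 4.80109/13.87 = 0.34615 hr
W = Wq + 1/μ = 0.34615 + 0.18692 = 0.53307 hr

Final: 0.53307 hr


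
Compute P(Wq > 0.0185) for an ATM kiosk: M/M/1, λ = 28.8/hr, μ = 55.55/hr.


ρ = 28.8/55.55 = 0.5185
P(Wq > t) = ρ·e^{−(μ−λ)t} = 0.5185·e^{−0.4949}
= 0.5185·0.609647 = 0.316073

Final: 0.316073


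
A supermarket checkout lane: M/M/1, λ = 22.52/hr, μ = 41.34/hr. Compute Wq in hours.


ρ = 22.52/41.34 = 0.5448
Wq = ρ/(μ−λ) = 0.5448/(41.34 − 22.52) = 0.5448/18.82 = 0.02895 hr

Final: 0.02895 hr


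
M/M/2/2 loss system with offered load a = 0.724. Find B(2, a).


B(c,a) = (a^c/c!) / Σ_{k=0}^{c} a^k/k!
a^2/2! = 0.262088
Σ terms (k=0..2): 1.00000 + 0.72400 + 0.26209 = 1.986088
B = 0.262088/1.986088 = 0.131962

Final: 0.131962


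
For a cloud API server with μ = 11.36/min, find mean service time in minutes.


Mean service time = 1/μ = 1/11.36 minute = 0.08803 minute
In minutes: 0.08803 × 1 = 0.08803 min

Final: 0.08803 min


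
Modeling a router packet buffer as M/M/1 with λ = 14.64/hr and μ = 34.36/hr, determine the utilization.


ρ = λ/μ = 14.64/34.36 = 0.4261

Final: 0.4261


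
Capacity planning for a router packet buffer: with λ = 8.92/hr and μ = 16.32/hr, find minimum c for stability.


Stability requires cμ > λ ⇔ c > λ/μ.
λ/μ = 8.92/16.32 = 0.5466
Minimum integer c = ⌊0.5466⌋ + 1 = 1
Check: 1·16.32 = 16.32 > 8.92, while 0·16.32 = 0.00 ≤ 8.92

Final: 1 servers


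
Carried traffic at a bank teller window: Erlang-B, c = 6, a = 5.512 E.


B(6,5.512) = 0.229901 (Erlang-B)
Carried load = a(1 − B) = 5.512·(1 − 0.229901) = 5.512·0.770099 = 4.2448 E

Final: 4.2448 Erlangs


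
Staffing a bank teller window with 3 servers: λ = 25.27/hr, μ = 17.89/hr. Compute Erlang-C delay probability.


a = λ/μ = 1.4125; ρ = a/3 = 0.4708
P₀ = 0.232678 (from M/M/c formula)
C(c,a) = [a^c/(c!(1−ρ))]·P₀ = [2.81828/(6·0.5292)]·0.232678
= 0.88766·0.232678 = 0.206539

Final: 0.206539


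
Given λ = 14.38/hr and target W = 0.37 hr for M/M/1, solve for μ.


W = 1/(μ−λ) ⇒ μ − λ = 1/W = 1/0.37 = 2.7027
μ = λ + 1/W = 14.38 + 2.7027 = 17.0827 per hr

Final: 17.0827 /hr


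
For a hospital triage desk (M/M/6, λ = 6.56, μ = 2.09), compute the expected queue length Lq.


a = λ/μ = 3.1388; ρ = a/6 = 0.5231
P₀ = 0.042398
Lq = P₀·a^c·ρ / (c!·(1−ρ)²) = 0.042398·956.19247·0.5231/(720·0.22741)
= 0.12953

Final: 0.12953


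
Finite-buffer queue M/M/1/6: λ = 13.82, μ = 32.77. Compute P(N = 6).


ρ = λ/μ = 13.82/32.77 = 0.4217
P_K = (1−ρ)ρ^K/(1−ρ^(K+1)) = (0.5783·0.005626)/(1 − 0.002373)
= 0.003253/0.997627 = 0.003261

Final: 0.003261


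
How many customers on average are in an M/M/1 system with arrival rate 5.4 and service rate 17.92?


ρ = λ/μ = 5.4/17.92 = 0.3013
L = ρ/(1−ρ) = 0.3013/(1 − 0.3013) = 0.3013/0.6987 = 0.4313

Final: 0.4313


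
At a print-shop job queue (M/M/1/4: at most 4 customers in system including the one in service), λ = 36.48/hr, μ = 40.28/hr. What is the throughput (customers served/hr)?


ρ = 0.9057; P_K = (1−ρ)ρ^4/(1−ρ^5) = 0.162445
λ_eff = λ(1 − P_K) = 36.48·(1 − 0.162445) = 36.48·0.837555 = 30.5540 /hr

Final: 30.5540 /hr


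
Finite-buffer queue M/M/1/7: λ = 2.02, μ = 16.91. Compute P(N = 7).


ρ = λ/μ = 2.02/16.91 = 0.1195
P_K = (1−ρ)ρ^K/(1−ρ^(K+1)) = (0.8805·0.0000003471)/(1 − 0.00000004146)
= 0.0000003056/1.000000 = 0.0000003056

Final: 0.0000003056


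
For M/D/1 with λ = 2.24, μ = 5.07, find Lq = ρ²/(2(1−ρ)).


ρ = 2.24/5.07 = 0.4418
M/D/1: Lq = ρ²/(2(1−ρ)) = 0.1952/(2·0.5582) = 0.17485

Final: 0.17485


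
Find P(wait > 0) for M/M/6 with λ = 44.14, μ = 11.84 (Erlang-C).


a = λ/μ = 3.7280; ρ = a/6 = 0.6213
P₀ = 0.022620 (from M/M/c formula)
C(c,a) = [a^c/(c!(1−ρ))]·P₀ = [2684.62579/(720·0.3787)]·0.022620
= 9.84695·0.022620 = 0.222736

Final: 0.222736


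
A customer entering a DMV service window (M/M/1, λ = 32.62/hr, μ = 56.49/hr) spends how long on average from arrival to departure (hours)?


W = 1/(μ−λ) = 1/(56.49 − 32.62) = 1/23.87 = 0.04189 hr

Final: 0.04189 hr


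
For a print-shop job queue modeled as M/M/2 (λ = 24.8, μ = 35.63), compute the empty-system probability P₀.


a = λ/μ = 24.8/35.63 = 0.6960; ρ = a/c = 0.3480
Σ_{k=0}^{1} a^k/k! (terms k=0..1) = 1.00000 + 0.69604 = 1.69604
Tail: a^2/(2!(1−ρ)) = 0.48448/(2·0.6520) = 0.37154
P₀ = 1/(1.69604 + 0.37154) = 1/2.06759 = 0.483656

Final: 0.483656


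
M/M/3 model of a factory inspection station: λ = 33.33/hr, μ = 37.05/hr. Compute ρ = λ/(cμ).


ρ = λ/(cμ) = 33.33/(3·37.05) = 33.33/111.15 = 0.2999

Final: 0.2999


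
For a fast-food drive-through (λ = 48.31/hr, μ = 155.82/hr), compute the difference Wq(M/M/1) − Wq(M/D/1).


ρ = 48.31/155.82 = 0.3100
Wq(M/M/1) = ρ/(μ−λ) = 0.3100/107.51 = 0.002884 hr
Wq(M/D/1) = ρ/(2(μ−λ)) = 0.001442 hr
Savings = 0.002884 − 0.001442 = 0.001442 hr

Final: 0.001442 hr


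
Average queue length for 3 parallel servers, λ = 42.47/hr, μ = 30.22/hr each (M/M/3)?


a = λ/μ = 1.4054; ρ = a/3 = 0.4685
P₀ = 0.234566
Lq = P₀·a^c·ρ / (c!·(1−ρ)²) = 0.234566·2.77564·0.4685/(6·0.28254)
= 0.17991

Final: 0.17991


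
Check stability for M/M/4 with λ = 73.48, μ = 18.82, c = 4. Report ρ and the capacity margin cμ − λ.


Total capacity cμ = 4·18.82 = 75.28/hr
ρ = λ/(cμ) = 73.48/75.28 = 0.9761
Stable ⇔ ρ < 1: YES
Spare capacity = cμ − λ = 75.28 − 73.48 = 1.80/hr

Final: ρ = 0.9761; stable; margin = 1.80/hr


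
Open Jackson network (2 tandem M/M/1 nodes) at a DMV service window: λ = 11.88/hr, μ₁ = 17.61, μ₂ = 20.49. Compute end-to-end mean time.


Each node sees arrival rate λ = 11.88/hr (tandem ⇒ throughput preserved).
W₁ = 1/(μ₁−λ) = 1/(17.61−11.88) = 0.17452 hr
W₂ = 1/(μ₂−λ) = 1/(20.49−11.88) = 0.11614 hr
W_total = W₁ + W₂ = 0.17452 + 0.11614 = 0.29066 hr

Final: 0.29066 hr


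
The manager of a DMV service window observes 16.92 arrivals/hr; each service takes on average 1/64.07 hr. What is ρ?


ρ = λ/μ = 16.92/64.07 = 0.2641

Final: 0.2641


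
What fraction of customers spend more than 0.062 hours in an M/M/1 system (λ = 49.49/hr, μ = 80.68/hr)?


W ~ Exponential(μ−λ) for M/M/1.
μ − λ = 80.68 − 49.49 = 31.1900
P(W > t) = e^{−(μ−λ)t} = e^{−1.9338} = 0.144601

Final: 0.144601


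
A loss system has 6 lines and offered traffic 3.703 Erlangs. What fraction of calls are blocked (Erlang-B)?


B(c,a) = (a^c/c!) / Σ_{k=0}^{c} a^k/k!
a^6/6! = 3.580880
Σ terms (k=0..6): 1.00000 + 3.70300 + 6.85610 + 8.46272 + 7.83436 + 5.80213 + 3.58088 = 37.239192
B = 3.580880/37.239192 = 0.096159

Final: 0.096159


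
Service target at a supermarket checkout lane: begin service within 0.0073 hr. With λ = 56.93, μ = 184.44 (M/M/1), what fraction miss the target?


ρ = 56.93/184.44 = 0.3087
P(Wq > t) = ρ·e^{−(μ−λ)t} = 0.3087·e^{−0.9308}
= 0.3087·0.394229 = 0.121684

Final: 0.121684


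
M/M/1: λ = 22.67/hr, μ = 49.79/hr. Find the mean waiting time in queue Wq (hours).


ρ = 22.67/49.79 = 0.4553
Wq = ρ/(μ−λ) = 0.4553/(49.79 − 22.67) = 0.4553/27.12 = 0.01679 hr

Final: 0.01679 hr


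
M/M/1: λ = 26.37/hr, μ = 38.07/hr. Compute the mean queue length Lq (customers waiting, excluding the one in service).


ρ = 26.37/38.07 = 0.6927
Lq = ρ²/(1−ρ) = 0.4798/0.3073 = 1.5612

Final: 1.5612


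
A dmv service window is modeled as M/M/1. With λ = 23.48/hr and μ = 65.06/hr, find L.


ρ = λ/μ = 23.48/65.06 = 0.3609
L = ρ/(1−ρ) = 0.3609/(1 − 0.3609) = 0.3609/0.6391 = 0.5647

Final: 0.5647


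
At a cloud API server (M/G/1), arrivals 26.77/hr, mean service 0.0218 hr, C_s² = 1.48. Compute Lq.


ρ = λ·E[S] = 26.77·0.0218 = 0.5836
Lq = ρ²(1+C_s²)/(2(1−ρ)) = 0.3406·(1+1.48)/(2·0.4164)
= 0.3406·2.4800/0.8328 = 1.01416

Final: 1.01416


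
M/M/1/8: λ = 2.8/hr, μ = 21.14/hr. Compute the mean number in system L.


ρ = 2.8/21.14 = 0.1325
L = ρ[1 − (K+1)ρ^K + Kρ^(K+1)] / [(1−ρ)(1−ρ^(K+1))]
Numerator: 0.1325·(1 − 9·0.00000009472 + 8·0.00000001255) = 0.132450
Denominator: (0.8675)·(1.000000) = 0.867550
L = 0.132450/0.867550 = 0.1527

Final: 0.1527


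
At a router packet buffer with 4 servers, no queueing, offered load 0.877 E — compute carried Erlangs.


B(4,0.877) = 0.010276 (Erlang-B)
Carried load = a(1 − B) = 0.877·(1 − 0.010276) = 0.877·0.989724 = 0.8680 E

Final: 0.8680 Erlangs


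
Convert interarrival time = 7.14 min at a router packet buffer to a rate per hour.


λ = 1/(interarrival time) in consistent units.
1 hour = 60 min, so λ = 60/7.14 = 8.4034 per hour

Final: 8.4034 /hr


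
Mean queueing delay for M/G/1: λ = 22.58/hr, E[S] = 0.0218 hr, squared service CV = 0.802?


ρ = λ·E[S] = 22.58·0.0218 = 0.4922
E[S²] = E[S]²(1+C_s²) = 0.0218²·(1+0.802) = 0.0008564
Wq = λ·E[S²]/(2(1−ρ)) = 22.58·0.0008564/(2·0.5078) = 0.01904 hr

Final: 0.01904 hr


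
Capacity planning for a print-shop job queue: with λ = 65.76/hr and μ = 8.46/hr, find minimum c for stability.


Stability requires cμ > λ ⇔ c > λ/μ.
λ/μ = 65.76/8.46 = 7.7730
Minimum integer c = ⌊7.7730⌋ + 1 = 8
Check: 8·8.46 = 67.68 > 65.76, while 7·8.46 = 59.22 ≤ 65.76

Final: 8 servers


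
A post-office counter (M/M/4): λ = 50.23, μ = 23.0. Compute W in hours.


a = 2.1839; ρ = 0.5460; P₀ = 0.106470
Lq = P₀·a^c·ρ/(c!(1−ρ)²) = 0.26729
Wq = Lq/λ = 0.26729/50.23 = 0.005321 hr
W = Wq + 1/μ = 0.005321 + 0.04348 = 0.04880 hr

Final: 0.04880 hr


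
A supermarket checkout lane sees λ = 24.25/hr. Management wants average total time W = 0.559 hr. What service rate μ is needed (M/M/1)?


W = 1/(μ−λ) ⇒ μ − λ = 1/W = 1/0.559 = 1.7889
μ = λ + 1/W = 24.25 + 1.7889 = 26.0389 per hr

Final: 26.0389 /hr


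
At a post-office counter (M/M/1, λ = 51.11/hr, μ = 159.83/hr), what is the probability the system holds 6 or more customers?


ρ = 51.11/159.83 = 0.3198
P(N ≥ n) = ρ^n = 0.3198^6 = 0.001069

Final: 0.001069


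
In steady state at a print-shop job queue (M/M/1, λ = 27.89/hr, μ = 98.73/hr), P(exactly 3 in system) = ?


ρ = 27.89/98.73 = 0.2825
P_n = (1−ρ)·ρ^n = (1 − 0.2825)·0.2825^3 = 0.7175·0.022542 = 0.016174

Final: 0.016174


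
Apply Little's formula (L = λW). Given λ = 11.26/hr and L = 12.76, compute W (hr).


W = L/λ = 12.76/11.26 = 1.1332 hr

Final: 1.1332 hr


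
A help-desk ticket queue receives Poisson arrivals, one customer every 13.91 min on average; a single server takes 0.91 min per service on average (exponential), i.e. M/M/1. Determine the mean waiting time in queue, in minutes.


λ = 60/13.91 = 4.3134 /hr
μ = 60/0.91 = 65.9341 /hr
ρ = λ/μ = 4.3134/65.9341 = 0.06542
Wq = ρ/(μ−λ) = 0.06542/(65.9341−4.3134) = 0.001062 hr
In minutes: 0.001062·60 = 0.06370 min

Final: 0.06370 min


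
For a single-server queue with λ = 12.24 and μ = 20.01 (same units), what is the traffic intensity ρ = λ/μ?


ρ = λ/μ = 12.24/20.01 = 0.6117

Final: 0.6117


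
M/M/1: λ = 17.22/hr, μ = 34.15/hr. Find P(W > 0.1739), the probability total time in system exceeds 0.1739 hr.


W ~ Exponential(μ−λ) for M/M/1.
μ − λ = 34.15 − 17.22 = 16.9300
P(W > t) = e^{−(μ−λ)t} = e^{−2.9441} = 0.052648

Final: 0.052648


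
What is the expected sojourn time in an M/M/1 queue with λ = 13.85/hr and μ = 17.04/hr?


W = 1/(μ−λ) = 1/(17.04 − 13.85) = 1/3.19 = 0.3135 hr

Final: 0.3135 hr


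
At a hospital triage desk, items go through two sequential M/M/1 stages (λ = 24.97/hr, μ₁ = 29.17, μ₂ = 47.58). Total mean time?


Each node sees arrival rate λ = 24.97/hr (tandem ⇒ throughput preserved).
W₁ = 1/(μ₁−λ) = 1/(29.17−24.97) = 0.23810 hr
W₂ = 1/(μ₂−λ) = 1/(47.58−24.97) = 0.04423 hr
W_total = W₁ + W₂ = 0.23810 + 0.04423 = 0.28232 hr

Final: 0.28232 hr


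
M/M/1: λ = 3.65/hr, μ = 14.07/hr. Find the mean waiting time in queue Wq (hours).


ρ = 3.65/14.07 = 0.2594
Wq = ρ/(μ−λ) = 0.2594/(14.07 − 3.65) = 0.2594/10.42 = 0.02490 hr

Final: 0.02490 hr


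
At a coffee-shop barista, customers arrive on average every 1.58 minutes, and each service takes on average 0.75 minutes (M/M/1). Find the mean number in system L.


λ = 60/1.58 = 37.9747 /hr
μ = 60/0.75 = 80.0000 /hr
ρ = λ/μ = 37.9747/80.0000 = 0.4747
L = ρ/(1−ρ) = 0.4747/0.5253 = 0.9036

Final: 0.9036


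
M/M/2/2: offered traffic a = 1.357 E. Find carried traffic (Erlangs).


B(2,1.357) = 0.280904 (Erlang-B)
Carried load = a(1 − B) = 1.357·(1 − 0.280904) = 1.357·0.719096 = 0.9758 E

Final: 0.9758 Erlangs


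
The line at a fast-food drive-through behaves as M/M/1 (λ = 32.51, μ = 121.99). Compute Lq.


ρ = 32.51/121.99 = 0.2665
Lq = ρ²/(1−ρ) = 0.07102/0.7335 = 0.09682

Final: 0.09682


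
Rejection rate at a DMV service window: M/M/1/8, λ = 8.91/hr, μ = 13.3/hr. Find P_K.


ρ = λ/μ = 8.91/13.3 = 0.6699
P_K = (1−ρ)ρ^K/(1−ρ^(K+1)) = (0.3301·0.040570)/(1 − 0.027179)
= 0.013391/0.972821 = 0.013765

Final: 0.013765


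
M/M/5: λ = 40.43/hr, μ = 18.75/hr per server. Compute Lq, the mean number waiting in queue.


a = λ/μ = 2.1563; ρ = a/5 = 0.4313
P₀ = 0.114473
Lq = P₀·a^c·ρ / (c!·(1−ρ)²) = 0.114473·46.61357·0.4313/(120·0.32347)
= 0.05928

Final: 0.05928


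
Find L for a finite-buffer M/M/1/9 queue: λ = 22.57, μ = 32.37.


ρ = 22.57/32.37 = 0.6973
L = ρ[1 − (K+1)ρ^K + Kρ^(K+1)] / [(1−ρ)(1−ρ^(K+1))]
Numerator: 0.6973·(1 − 10·0.038949 + 9·0.027157) = 0.596096
Denominator: (0.3027)·(0.972843) = 0.294528
L = 0.596096/0.294528 = 2.0239

Final: 2.0239


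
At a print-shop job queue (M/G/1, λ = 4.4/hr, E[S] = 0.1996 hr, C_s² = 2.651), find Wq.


ρ = λ·E[S] = 4.4·0.1996 = 0.8782
E[S²] = E[S]²(1+C_s²) = 0.1996²·(1+2.651) = 0.145456
Wq = λ·E[S²]/(2(1−ρ)) = 4.4·0.145456/(2·0.1218) = 2.62815 hr

Final: 2.62815 hr


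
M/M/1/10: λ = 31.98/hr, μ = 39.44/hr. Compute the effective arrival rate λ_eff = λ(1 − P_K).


ρ = 0.8109; P_K = (1−ρ)ρ^10/(1−ρ^11) = 0.025810
λ_eff = λ(1 − P_K) = 31.98·(1 − 0.025810) = 31.98·0.974190 = 31.1546 /hr

Final: 31.1546 /hr


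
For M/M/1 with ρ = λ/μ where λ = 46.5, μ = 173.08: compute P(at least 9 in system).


ρ = 46.5/173.08 = 0.2687
P(N ≥ n) = ρ^n = 0.2687^9 = 0.000007292

Final: 0.000007292


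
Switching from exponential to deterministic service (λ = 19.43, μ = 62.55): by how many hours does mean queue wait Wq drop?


ρ = 19.43/62.55 = 0.3106
Wq(M/M/1) = ρ/(μ−λ) = 0.3106/43.12 = 0.007204 hr
Wq(M/D/1) = ρ/(2(μ−λ)) = 0.003602 hr
Savings = 0.007204 − 0.003602 = 0.003602 hr

Final: 0.003602 hr


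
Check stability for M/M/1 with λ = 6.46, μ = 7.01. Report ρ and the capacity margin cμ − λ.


Total capacity cμ = 1·7.01 = 7.01/hr
ρ = λ/(cμ) = 6.46/7.01 = 0.9215
Stable ⇔ ρ < 1: YES
Spare capacity = cμ − λ = 7.01 − 6.46 = 0.55/hr

Final: ρ = 0.9215; stable; margin = 0.55/hr


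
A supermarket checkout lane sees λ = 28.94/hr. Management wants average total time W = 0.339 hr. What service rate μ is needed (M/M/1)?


W = 1/(μ−λ) ⇒ μ − λ = 1/W = 1/0.339 = 2.9499
μ = λ + 1/W = 28.94 + 2.9499 = 31.8899 per hr

Final: 31.8899 /hr


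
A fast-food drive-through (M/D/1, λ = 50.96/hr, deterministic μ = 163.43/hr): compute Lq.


ρ = 50.96/163.43 = 0.3118
M/D/1: Lq = ρ²/(2(1−ρ)) = 0.09723/(2·0.6882) = 0.07064

Final: 0.07064


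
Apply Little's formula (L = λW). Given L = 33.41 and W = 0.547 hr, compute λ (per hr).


λ = L/W = 33.41/0.547 = 61.0786 /hr

Final: 61.0786 /hr


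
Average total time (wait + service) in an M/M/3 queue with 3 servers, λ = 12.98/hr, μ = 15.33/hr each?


a = 0.8467; ρ = 0.2822; P₀ = 0.426237
Lq = P₀·a^c·ρ/(c!(1−ρ)²) = 0.02362
Wq = Lq/λ = 0.02362/12.98 = 0.001820 hr
W = Wq + 1/μ = 0.001820 + 0.06523 = 0.06705 hr

Final: 0.06705 hr


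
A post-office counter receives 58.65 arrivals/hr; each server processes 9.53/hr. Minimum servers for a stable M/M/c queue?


Stability requires cμ > λ ⇔ c > λ/μ.
λ/μ = 58.65/9.53 = 6.1542
Minimum integer c = ⌊6.1542⌋ + 1 = 7
Check: 7·9.53 = 66.71 > 58.65, while 6·9.53 = 57.18 ≤ 58.65

Final: 7 servers


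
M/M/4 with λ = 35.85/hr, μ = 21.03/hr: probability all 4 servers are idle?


a = λ/μ = 35.85/21.03 = 1.7047; ρ = a/c = 0.4262
Σ_{k=0}^{3} a^k/k! (terms k=0..3) = 1.00000 + 1.70471 + 1.45301 + 0.82565 = 4.98338
Tail: a^4/(4!(1−ρ)) = 8.44500/(24·0.5738) = 0.61321
P₀ = 1/(4.98338 + 0.61321) = 1/5.59659 = 0.178680

Final: 0.178680


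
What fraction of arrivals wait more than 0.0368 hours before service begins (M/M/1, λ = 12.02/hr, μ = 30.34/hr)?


ρ = 12.02/30.34 = 0.3962
P(Wq > t) = ρ·e^{−(μ−λ)t} = 0.3962·e^{−0.6742}
= 0.3962·0.509576 = 0.201882

Final: 0.201882


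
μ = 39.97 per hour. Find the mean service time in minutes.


Mean service time = 1/μ = 1/39.97 hour = 0.02502 hour
In minutes: 0.02502 × 60 = 1.5011 min

Final: 1.5011 min


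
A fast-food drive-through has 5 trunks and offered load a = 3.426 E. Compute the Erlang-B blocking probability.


B(c,a) = (a^c/c!) / Σ_{k=0}^{c} a^k/k!
a^5/5! = 3.933286
Σ terms (k=0..5): 1.00000 + 3.42600 + 5.86874 + 6.70210 + 5.74035 + 3.93329 = 26.670471
B = 3.933286/26.670471 = 0.147477

Final: 0.147477


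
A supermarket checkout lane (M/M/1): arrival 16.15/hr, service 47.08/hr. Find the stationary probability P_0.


ρ = 16.15/47.08 = 0.3430
P_n = (1−ρ)·ρ^n = (1 − 0.3430)·0.3430^0 = 0.6570·1.000000 = 0.656967

Final: 0.656967


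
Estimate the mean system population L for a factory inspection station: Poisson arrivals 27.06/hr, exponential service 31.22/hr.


ρ = λ/μ = 27.06/31.22 = 0.8668
L = ρ/(1−ρ) = 0.8668/(1 − 0.8668) = 0.8668/0.1332 = 6.5048

Final: 6.5048


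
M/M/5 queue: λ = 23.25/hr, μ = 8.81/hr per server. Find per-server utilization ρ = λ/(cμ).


ρ = λ/(cμ) = 23.25/(5·8.81) = 23.25/44.05 = 0.5278

Final: 0.5278


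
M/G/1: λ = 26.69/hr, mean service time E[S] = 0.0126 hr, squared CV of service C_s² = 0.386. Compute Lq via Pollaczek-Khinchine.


ρ = λ·E[S] = 26.69·0.0126 = 0.3363
Lq = ρ²(1+C_s²)/(2(1−ρ)) = 0.1131·(1+0.386)/(2·0.6637)
= 0.1131·1.3860/1.3274 = 0.11809

Final: 0.11809


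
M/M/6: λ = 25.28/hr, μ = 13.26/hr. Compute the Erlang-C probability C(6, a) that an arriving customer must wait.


a = λ/μ = 1.9065; ρ = a/6 = 0.3177
P₀ = 0.148438 (from M/M/c formula)
C(c,a) = [a^c/(c!(1−ρ))]·P₀ = [48.01769/(720·0.6823)]·0.148438
= 0.09775·0.148438 = 0.014510

Final: 0.014510


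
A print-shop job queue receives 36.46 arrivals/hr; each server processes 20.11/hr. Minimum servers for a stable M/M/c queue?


Stability requires cμ > λ ⇔ c > λ/μ.
λ/μ = 36.46/20.11 = 1.8130
Minimum integer c = ⌊1.8130⌋ + 1 = 2
Check: 2·20.11 = 40.22 > 36.46, while 1·20.11 = 20.11 ≤ 36.46

Final: 2 servers


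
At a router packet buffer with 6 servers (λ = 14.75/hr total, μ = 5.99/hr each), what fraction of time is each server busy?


ρ = λ/(cμ) = 14.75/(6·5.99) = 14.75/35.94 = 0.4104

Final: 0.4104


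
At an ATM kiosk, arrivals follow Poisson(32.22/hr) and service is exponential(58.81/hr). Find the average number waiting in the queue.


ρ = 32.22/58.81 = 0.5479
Lq = ρ²/(1−ρ) = 0.3002/0.4521 = 0.6639

Final: 0.6639


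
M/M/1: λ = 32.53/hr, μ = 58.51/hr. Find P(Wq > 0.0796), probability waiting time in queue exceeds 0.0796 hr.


ρ = 32.53/58.51 = 0.5560
P(Wq > t) = ρ·e^{−(μ−λ)t} = 0.5560·e^{−2.0680}
= 0.5560·0.126437 = 0.070296

Final: 0.070296


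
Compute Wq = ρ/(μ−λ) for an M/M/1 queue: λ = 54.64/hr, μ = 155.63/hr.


ρ = 54.64/155.63 = 0.3511
Wq = ρ/(μ−λ) = 0.3511/(155.63 − 54.64) = 0.3511/100.99 = 0.003476 hr

Final: 0.003476 hr


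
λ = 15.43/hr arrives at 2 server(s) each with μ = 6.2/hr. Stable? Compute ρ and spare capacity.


Total capacity cμ = 2·6.2 = 12.40/hr
ρ = λ/(cμ) = 15.43/12.40 = 1.2444
Stable ⇔ ρ < 1: NO
Spare capacity = cμ − λ = 12.40 − 15.43 = -3.03/hr

Final: ρ = 1.2444; unstable; margin = -3.03/hr


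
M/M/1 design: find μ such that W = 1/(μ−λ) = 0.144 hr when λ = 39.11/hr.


W = 1/(μ−λ) ⇒ μ − λ = 1/W = 1/0.144 = 6.9444
μ = λ + 1/W = 39.11 + 6.9444 = 46.0544 per hr

Final: 46.0544 /hr


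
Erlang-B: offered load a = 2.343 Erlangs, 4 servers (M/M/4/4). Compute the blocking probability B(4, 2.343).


B(c,a) = (a^c/c!) / Σ_{k=0}^{c} a^k/k!
a^4/4! = 1.255677
Σ terms (k=0..4): 1.00000 + 2.34300 + 2.74482 + 2.14371 + 1.25568 = 9.487209
B = 1.255677/9.487209 = 0.132355

Final: 0.132355


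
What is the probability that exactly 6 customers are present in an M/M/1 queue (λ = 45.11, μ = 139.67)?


ρ = 45.11/139.67 = 0.3230
P_n = (1−ρ)·ρ^n = (1 − 0.3230)·0.3230^6 = 0.6770·0.001135 = 0.0007685

Final: 0.0007685


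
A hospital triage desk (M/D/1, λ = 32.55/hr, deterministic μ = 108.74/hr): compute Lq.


ρ = 32.55/108.74 = 0.2993
M/D/1: Lq = ρ²/(2(1−ρ)) = 0.08960/(2·0.7007) = 0.06394

Final: 0.06394


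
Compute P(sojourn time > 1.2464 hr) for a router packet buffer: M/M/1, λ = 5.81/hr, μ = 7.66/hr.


W ~ Exponential(μ−λ) for M/M/1.
μ − λ = 7.66 − 5.81 = 1.8500
P(W > t) = e^{−(μ−λ)t} = e^{−2.3058} = 0.099675

Final: 0.099675


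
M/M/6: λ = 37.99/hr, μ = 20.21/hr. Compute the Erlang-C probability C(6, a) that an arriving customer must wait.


a = λ/μ = 1.8798; ρ = a/6 = 0.3133
P₀ = 0.152472 (from M/M/c formula)
C(c,a) = [a^c/(c!(1−ρ))]·P₀ = [44.11821/(720·0.6867)]·0.152472
= 0.08923·0.152472 = 0.013605

Final: 0.013605


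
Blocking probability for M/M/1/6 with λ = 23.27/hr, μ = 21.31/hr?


ρ = λ/μ = 23.27/21.31 = 1.0920
P_K = (1−ρ)ρ^K/(1−ρ^(K+1)) = (-0.09198·1.695421)/(1 − 1.851359)
= -0.155937/-0.851359 = 0.183163

Final: 0.183163


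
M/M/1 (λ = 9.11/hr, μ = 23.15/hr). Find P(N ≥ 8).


ρ = 9.11/23.15 = 0.3935
P(N ≥ n) = ρ^n = 0.3935^8 = 0.0005751

Final: 0.0005751


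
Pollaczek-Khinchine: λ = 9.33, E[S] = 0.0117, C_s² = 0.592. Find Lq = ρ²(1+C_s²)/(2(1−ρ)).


ρ = λ·E[S] = 9.33·0.0117 = 0.1092
Lq = ρ²(1+C_s²)/(2(1−ρ)) = 0.01192·(1+0.592)/(2·0.8908)
= 0.01192·1.5920/1.7817 = 0.01065

Final: 0.01065


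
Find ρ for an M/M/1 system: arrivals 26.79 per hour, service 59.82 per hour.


ρ = λ/μ = 26.79/59.82 = 0.4478

Final: 0.4478


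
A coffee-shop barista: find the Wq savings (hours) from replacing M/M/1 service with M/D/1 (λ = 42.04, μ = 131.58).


ρ = 42.04/131.58 = 0.3195
Wq(M/M/1) = ρ/(μ−λ) = 0.3195/89.54 = 0.003568 hr
Wq(M/D/1) = ρ/(2(μ−λ)) = 0.001784 hr
Savings = 0.003568 − 0.001784 = 0.001784 hr

Final: 0.001784 hr


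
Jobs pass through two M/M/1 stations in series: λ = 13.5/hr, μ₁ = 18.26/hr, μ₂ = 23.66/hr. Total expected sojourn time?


Each node sees arrival rate λ = 13.5/hr (tandem ⇒ throughput preserved).
W₁ = 1/(μ₁−λ) = 1/(18.26−13.5) = 0.21008 hr
W₂ = 1/(μ₂−λ) = 1/(23.66−13.5) = 0.09843 hr
W_total = W₁ + W₂ = 0.21008 + 0.09843 = 0.30851 hr

Final: 0.30851 hr


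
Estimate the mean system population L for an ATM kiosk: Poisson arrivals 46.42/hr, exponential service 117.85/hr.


ρ = λ/μ = 46.42/117.85 = 0.3939
L = ρ/(1−ρ) = 0.3939/(1 − 0.3939) = 0.3939/0.6061 = 0.6499

Final: 0.6499


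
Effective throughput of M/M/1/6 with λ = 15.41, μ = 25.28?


ρ = 0.6096; P_K = (1−ρ)ρ^6/(1−ρ^7) = 0.020677
λ_eff = λ(1 − P_K) = 15.41·(1 − 0.020677) = 15.41·0.979323 = 15.0914 /hr

Final: 15.0914 /hr


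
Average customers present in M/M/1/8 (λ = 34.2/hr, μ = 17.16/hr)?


ρ = 34.2/17.16 = 1.9930
L = ρ[1 − (K+1)ρ^K + Kρ^(K+1)] / [(1−ρ)(1−ρ^(K+1))]
Numerator: 1.9930·(1 − 9·248.926183 + 8·496.111624) = 3447.019880
Denominator: (-0.9930)·(-495.111624) = 491.649305
L = 3447.019880/491.649305 = 7.0111

Final: 7.0111


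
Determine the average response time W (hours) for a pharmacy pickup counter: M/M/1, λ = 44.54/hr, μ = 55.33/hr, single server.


W = 1/(μ−λ) = 1/(55.33 − 44.54) = 1/10.79 = 0.09268 hr

Final: 0.09268 hr


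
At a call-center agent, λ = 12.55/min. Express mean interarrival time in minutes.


Mean interarrival time = 1/λ = 1/12.55 minute = 0.07968 minute
In minutes: 0.07968 × 1 = 0.07968 min

Final: 0.07968 min


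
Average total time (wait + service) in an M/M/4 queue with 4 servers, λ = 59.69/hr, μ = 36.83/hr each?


a = 1.6207; ρ = 0.4052; P₀ = 0.195054
Lq = P₀·a^c·ρ/(c!(1−ρ)²) = 0.06421
Wq = Lq/λ = 0.06421/59.69 = 0.001076 hr
W = Wq + 1/μ = 0.001076 + 0.02715 = 0.02823 hr

Final: 0.02823 hr


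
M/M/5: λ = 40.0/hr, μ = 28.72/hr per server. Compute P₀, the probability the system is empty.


a = λ/μ = 40.0/28.72 = 1.3928; ρ = a/c = 0.2786
Σ_{k=0}^{4} a^k/k! (terms k=0..4) = 1.00000 + 1.39276 + 0.96989 + 0.45027 + 0.15678 = 3.96970
Tail: a^5/(5!(1−ρ)) = 5.24056/(120·0.7214) = 0.06053
P₀ = 1/(3.96970 + 0.06053) = 1/4.03023 = 0.248125

Final: 0.248125


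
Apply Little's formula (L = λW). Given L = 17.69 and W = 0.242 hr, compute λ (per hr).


λ = L/W = 17.69/0.242 = 73.0992 /hr

Final: 73.0992 /hr


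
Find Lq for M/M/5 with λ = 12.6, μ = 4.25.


a = λ/μ = 2.9647; ρ = a/5 = 0.5929
P₀ = 0.048519
Lq = P₀·a^c·ρ / (c!·(1−ρ)²) = 0.048519·229.03828·0.5929/(120·0.16570)
= 0.33139

Final: 0.33139


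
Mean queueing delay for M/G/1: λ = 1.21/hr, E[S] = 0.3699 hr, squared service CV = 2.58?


ρ = λ·E[S] = 1.21·0.3699 = 0.4476
E[S²] = E[S]²(1+C_s²) = 0.3699²·(1+2.58) = 0.489837
Wq = λ·E[S²]/(2(1−ρ)) = 1.21·0.489837/(2·0.5524) = 0.53646 hr

Final: 0.53646 hr


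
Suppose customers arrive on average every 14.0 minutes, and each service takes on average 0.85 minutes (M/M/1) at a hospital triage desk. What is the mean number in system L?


λ = 60/14.0 = 4.2857 /hr
μ = 60/0.85 = 70.5882 /hr
ρ = λ/μ = 4.2857/70.5882 = 0.06071
L = ρ/(1−ρ) = 0.06071/0.9393 = 0.06464

Final: 0.06464


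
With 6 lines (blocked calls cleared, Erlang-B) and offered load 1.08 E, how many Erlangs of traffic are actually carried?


B(6,1.08) = 0.0007486 (Erlang-B)
Carried load = a(1 − B) = 1.08·(1 − 0.0007486) = 1.08·0.999251 = 1.0792 E

Final: 1.0792 Erlangs


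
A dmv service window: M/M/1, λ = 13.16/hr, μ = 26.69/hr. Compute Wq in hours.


ρ = 13.16/26.69 = 0.4931
Wq = ρ/(μ−λ) = 0.4931/(26.69 − 13.16) = 0.4931/13.53 = 0.03644 hr

Final: 0.03644 hr


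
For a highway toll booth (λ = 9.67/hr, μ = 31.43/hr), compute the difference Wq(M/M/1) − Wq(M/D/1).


ρ = 9.67/31.43 = 0.3077
Wq(M/M/1) = ρ/(μ−λ) = 0.3077/21.76 = 0.01414 hr
Wq(M/D/1) = ρ/(2(μ−λ)) = 0.007070 hr
Savings = 0.01414 − 0.007070 = 0.007070 hr

Final: 0.007070 hr


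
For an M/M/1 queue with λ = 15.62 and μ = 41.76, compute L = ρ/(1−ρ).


ρ = λ/μ = 15.62/41.76 = 0.3740
L = ρ/(1−ρ) = 0.3740/(1 − 0.3740) = 0.3740/0.6260 = 0.5976

Final: 0.5976


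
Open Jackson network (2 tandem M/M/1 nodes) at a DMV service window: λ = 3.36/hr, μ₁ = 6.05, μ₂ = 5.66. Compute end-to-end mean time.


Each node sees arrival rate λ = 3.36/hr (tandem ⇒ throughput preserved).
W₁ = 1/(μ₁−λ) = 1/(6.05−3.36) = 0.37175 hr
W₂ = 1/(μ₂−λ) = 1/(5.66−3.36) = 0.43478 hr
W_total = W₁ + W₂ = 0.37175 + 0.43478 = 0.80653 hr

Final: 0.80653 hr


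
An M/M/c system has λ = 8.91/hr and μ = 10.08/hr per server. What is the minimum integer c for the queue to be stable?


Stability requires cμ > λ ⇔ c > λ/μ.
λ/μ = 8.91/10.08 = 0.8839
Minimum integer c = ⌊0.8839⌋ + 1 = 1
Check: 1·10.08 = 10.08 > 8.91, while 0·10.08 = 0.00 ≤ 8.91

Final: 1 servers


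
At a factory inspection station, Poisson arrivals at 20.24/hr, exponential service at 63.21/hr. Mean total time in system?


W = 1/(μ−λ) = 1/(63.21 − 20.24) = 1/42.97 = 0.02327 hr

Final: 0.02327 hr


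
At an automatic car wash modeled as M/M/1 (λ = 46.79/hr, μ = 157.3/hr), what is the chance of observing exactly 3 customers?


ρ = 46.79/157.3 = 0.2975
P_n = (1−ρ)·ρ^n = (1 − 0.2975)·0.2975^3 = 0.7025·0.026319 = 0.018490

Final: 0.018490


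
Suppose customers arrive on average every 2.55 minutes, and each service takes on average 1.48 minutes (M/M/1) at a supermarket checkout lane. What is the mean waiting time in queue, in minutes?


λ = 60/2.55 = 23.5294 /hr
μ = 60/1.48 = 40.5405 /hr
ρ = λ/μ = 23.5294/40.5405 = 0.5804
Wq = ρ/(μ−λ) = 0.5804/(40.5405−23.5294) = 0.03412 hr
In minutes: 0.03412·60 = 2.047 min

Final: 2.047 min


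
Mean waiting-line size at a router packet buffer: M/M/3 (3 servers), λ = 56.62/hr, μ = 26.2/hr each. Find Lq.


a = λ/μ = 2.1611; ρ = a/3 = 0.7204
P₀ = 0.086871
Lq = P₀·a^c·ρ / (c!·(1−ρ)²) = 0.086871·10.09266·0.7204/(6·0.07820)
= 1.34606

Final: 1.34606


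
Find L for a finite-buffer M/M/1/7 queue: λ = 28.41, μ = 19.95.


ρ = 28.41/19.95 = 1.4241
L = ρ[1 − (K+1)ρ^K + Kρ^(K+1)] / [(1−ρ)(1−ρ^(K+1))]
Numerator: 1.4241·(1 − 8·11.876770 + 7·16.913234) = 34.716427
Denominator: (-0.4241)·(-15.913234) = 6.748169
L = 34.716427/6.748169 = 5.1446

Final: 5.1446


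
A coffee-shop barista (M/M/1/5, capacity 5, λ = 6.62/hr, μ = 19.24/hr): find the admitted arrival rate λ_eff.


ρ = 0.3441; P_K = (1−ρ)ρ^5/(1−ρ^6) = 0.003168
λ_eff = λ(1 − P_K) = 6.62·(1 − 0.003168) = 6.62·0.996832 = 6.5990 /hr

Final: 6.5990 /hr


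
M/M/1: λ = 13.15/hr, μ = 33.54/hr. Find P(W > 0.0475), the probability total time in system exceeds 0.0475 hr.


W ~ Exponential(μ−λ) for M/M/1.
μ − λ = 33.54 − 13.15 = 20.3900
P(W > t) = e^{−(μ−λ)t} = e^{−0.9685} = 0.379643

Final: 0.379643


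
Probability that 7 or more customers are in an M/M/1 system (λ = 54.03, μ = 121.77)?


ρ = 54.03/121.77 = 0.4437
P(N ≥ n) = ρ^n = 0.4437^7 = 0.003386

Final: 0.003386


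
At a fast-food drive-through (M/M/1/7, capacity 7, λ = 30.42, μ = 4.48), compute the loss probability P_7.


ρ = λ/μ = 30.42/4.48 = 6.7902
P_K = (1−ρ)ρ^K/(1−ρ^(K+1)) = (-5.7902·665531.123509)/(1 − 4519075.173470)
= -3853544.049961/-4519074.173470 = 0.852729

Final: 0.852729


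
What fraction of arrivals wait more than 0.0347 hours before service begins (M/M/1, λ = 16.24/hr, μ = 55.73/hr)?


ρ = 16.24/55.73 = 0.2914
P(Wq > t) = ρ·e^{−(μ−λ)t} = 0.2914·e^{−1.3703}
= 0.2914·0.254030 = 0.074026

Final: 0.074026


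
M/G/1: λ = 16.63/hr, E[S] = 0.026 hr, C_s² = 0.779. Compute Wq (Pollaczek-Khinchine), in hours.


ρ = λ·E[S] = 16.63·0.026 = 0.4324
E[S²] = E[S]²(1+C_s²) = 0.026²·(1+0.779) = 0.001203
Wq = λ·E[S²]/(2(1−ρ)) = 16.63·0.001203/(2·0.5676) = 0.01762 hr

Final: 0.01762 hr


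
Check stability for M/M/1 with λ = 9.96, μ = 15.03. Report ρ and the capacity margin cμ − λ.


Total capacity cμ = 1·15.03 = 15.03/hr
ρ = λ/(cμ) = 9.96/15.03 = 0.6627
Stable ⇔ ρ < 1: YES
Spare capacity = cμ − λ = 15.03 − 9.96 = 5.07/hr

Final: ρ = 0.6627; stable; margin = 5.07/hr


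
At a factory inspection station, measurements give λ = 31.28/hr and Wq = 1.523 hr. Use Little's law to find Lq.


Lq = λWq = 31.28·1.523 = 47.6394

Final: 47.6394


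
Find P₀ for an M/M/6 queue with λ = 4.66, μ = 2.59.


a = λ/μ = 4.66/2.59 = 1.7992; ρ = a/c = 0.2999
Σ_{k=0}^{5} a^k/k! (terms k=0..5) = 1.00000 + 1.79923 + 1.61861 + 0.97075 + 0.43665 + 0.15713 = 5.98236
Tail: a^6/(6!(1−ρ)) = 33.92477/(720·0.7001) = 0.06730
P₀ = 1/(5.98236 + 0.06730) = 1/6.04966 = 0.165298

Final: 0.165298


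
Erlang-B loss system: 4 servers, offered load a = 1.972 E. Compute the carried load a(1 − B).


B(4,1.972) = 0.092329 (Erlang-B)
Carried load = a(1 − B) = 1.972·(1 − 0.092329) = 1.972·0.907671 = 1.7899 E

Final: 1.7899 Erlangs


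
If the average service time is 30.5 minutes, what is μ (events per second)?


μ = 1/(service time) in consistent units.
1 second = 0.0166667 min, so μ = 0.0166667/30.5 = 0.0005464 per second

Final: 0.0005464 /sec


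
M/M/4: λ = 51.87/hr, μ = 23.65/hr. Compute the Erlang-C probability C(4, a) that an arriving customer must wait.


a = λ/μ = 2.1932; ρ = a/4 = 0.5483
P₀ = 0.105361 (from M/M/c formula)
C(c,a) = [a^c/(c!(1−ρ))]·P₀ = [23.13878/(24·0.4517)]·0.105361
= 2.13446·0.105361 = 0.224889

Final: 0.224889


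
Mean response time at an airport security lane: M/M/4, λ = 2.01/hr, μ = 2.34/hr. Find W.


a = 0.8590; ρ = 0.2147; P₀ = 0.423297
Lq = P₀·a^c·ρ/(c!(1−ρ)²) = 0.003344
Wq = Lq/λ = 0.003344/2.01 = 0.001664 hr
W = Wq + 1/μ = 0.001664 + 0.42735 = 0.42901 hr

Final: 0.42901 hr


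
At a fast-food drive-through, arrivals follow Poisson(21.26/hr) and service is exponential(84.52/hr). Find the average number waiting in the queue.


ρ = 21.26/84.52 = 0.2515
Lq = ρ²/(1−ρ) = 0.06327/0.7485 = 0.08454

Final: 0.08454


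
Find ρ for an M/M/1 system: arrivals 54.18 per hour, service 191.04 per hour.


ρ = λ/μ = 54.18/191.04 = 0.2836

Final: 0.2836


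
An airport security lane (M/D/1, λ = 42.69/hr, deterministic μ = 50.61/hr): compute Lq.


ρ = 42.69/50.61 = 0.8435
M/D/1: Lq = ρ²/(2(1−ρ)) = 0.7115/(2·0.1565) = 2.27332

Final: 2.27332


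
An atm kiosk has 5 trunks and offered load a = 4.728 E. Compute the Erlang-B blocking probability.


B(c,a) = (a^c/c!) / Σ_{k=0}^{c} a^k/k!
a^5/5! = 19.688204
Σ terms (k=0..5): 1.00000 + 4.72800 + 11.17699 + 17.61494 + 20.82086 + 19.68820 = 75.028993
B = 19.688204/75.028993 = 0.262408

Final: 0.262408


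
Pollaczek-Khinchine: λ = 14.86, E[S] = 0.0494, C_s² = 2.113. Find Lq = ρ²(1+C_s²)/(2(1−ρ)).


ρ = λ·E[S] = 14.86·0.0494 = 0.7341
Lq = ρ²(1+C_s²)/(2(1−ρ)) = 0.5389·(1+2.113)/(2·0.2659)
= 0.5389·3.1130/0.5318 = 3.15425

Final: 3.15425


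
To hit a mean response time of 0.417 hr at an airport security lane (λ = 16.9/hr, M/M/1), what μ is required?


W = 1/(μ−λ) ⇒ μ − λ = 1/W = 1/0.417 = 2.3981
μ = λ + 1/W = 16.9 + 2.3981 = 19.2981 per hr

Final: 19.2981 /hr


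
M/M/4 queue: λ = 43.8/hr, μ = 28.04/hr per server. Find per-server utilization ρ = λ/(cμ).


ρ = λ/(cμ) = 43.8/(4·28.04) = 43.8/112.16 = 0.3905

Final: 0.3905


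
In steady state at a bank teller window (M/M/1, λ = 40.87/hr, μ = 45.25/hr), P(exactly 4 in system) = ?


ρ = 40.87/45.25 = 0.9032
P_n = (1−ρ)·ρ^n = (1 − 0.9032)·0.9032^4 = 0.09680·0.665494 = 0.064417

Final: 0.064417


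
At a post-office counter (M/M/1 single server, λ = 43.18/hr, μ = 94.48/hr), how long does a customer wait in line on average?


ρ = 43.18/94.48 = 0.4570
Wq = ρ/(μ−λ) = 0.4570/(94.48 − 43.18) = 0.4570/51.30 = 0.008909 hr

Final: 0.008909 hr


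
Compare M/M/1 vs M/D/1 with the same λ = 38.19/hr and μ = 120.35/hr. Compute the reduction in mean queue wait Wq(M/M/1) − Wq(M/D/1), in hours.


ρ = 38.19/120.35 = 0.3173
Wq(M/M/1) = ρ/(μ−λ) = 0.3173/82.16 = 0.003862 hr
Wq(M/D/1) = ρ/(2(μ−λ)) = 0.001931 hr
Savings = 0.003862 − 0.001931 = 0.001931 hr

Final: 0.001931 hr


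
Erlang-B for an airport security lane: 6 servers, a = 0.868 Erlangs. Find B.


B(c,a) = (a^c/c!) / Σ_{k=0}^{c} a^k/k!
a^6/6! = 0.0005940
Σ terms (k=0..6): 1.00000 + 0.86800 + 0.37671 + 0.10900 + 0.02365 + 0.004106 + 0.0005940 = 2.382059
B = 0.0005940/2.382059 = 0.0002494

Final: 0.0002494


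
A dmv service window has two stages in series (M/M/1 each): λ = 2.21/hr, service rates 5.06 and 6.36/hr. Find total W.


Each node sees arrival rate λ = 2.21/hr (tandem ⇒ throughput preserved).
W₁ = 1/(μ₁−λ) = 1/(5.06−2.21) = 0.35088 hr
W₂ = 1/(μ₂−λ) = 1/(6.36−2.21) = 0.24096 hr
W_total = W₁ + W₂ = 0.35088 + 0.24096 = 0.59184 hr

Final: 0.59184 hr


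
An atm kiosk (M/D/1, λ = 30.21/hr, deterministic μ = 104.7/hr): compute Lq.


ρ = 30.21/104.7 = 0.2885
M/D/1: Lq = ρ²/(2(1−ρ)) = 0.08325/(2·0.7115) = 0.05851

Final: 0.05851
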